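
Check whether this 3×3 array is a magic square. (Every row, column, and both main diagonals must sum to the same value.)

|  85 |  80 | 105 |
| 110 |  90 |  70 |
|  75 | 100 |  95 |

Yes

Row 1: 85 + 80 + 105 = 270.
Row 2: 110 + 90 + 70 = 270.
Row 3: 75 + 100 + 95 = 270.
Column 1: 85 + 110 + 75 = 270.
Column 2: 80 + 90 + 100 = 270.
Column 3: 105 + 70 + 95 = 270.
Main diagonal: 85 + 90 + 95 = 270.
Anti-diagonal: 105 + 90 + 75 = 270.
All lines sum to 270.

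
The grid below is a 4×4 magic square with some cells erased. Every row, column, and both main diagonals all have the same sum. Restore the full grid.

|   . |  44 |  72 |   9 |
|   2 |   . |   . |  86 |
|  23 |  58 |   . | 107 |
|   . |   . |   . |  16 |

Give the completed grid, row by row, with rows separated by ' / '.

93 44 72 9 / 2 79 51 86 / 23 58 30 107 / 100 37 65 16

Column 4 is already complete: 9 + 86 + 107 + 16 = 218, so that is the magic constant.
From row 1, 218 − (44 + 72 + 9) gives (1,1) = 93.
Row 3 needs 218; the known cells sum to 188, so (3,3) = 30.
Column 1: 93 + 2 + 23 + ? = 218, so (4,1) = 100.
Main diagonal must total 218; the given cells sum to 139, so (2,2) = 79.
From anti-diagonal, 218 − (9 + 58 + 100) gives (2,3) = 51.
From column 2, 218 − (44 + 79 + 58) gives (4,2) = 37.
Column 3: 72 + 51 + 30 + ? = 218, so (4,3) = 65.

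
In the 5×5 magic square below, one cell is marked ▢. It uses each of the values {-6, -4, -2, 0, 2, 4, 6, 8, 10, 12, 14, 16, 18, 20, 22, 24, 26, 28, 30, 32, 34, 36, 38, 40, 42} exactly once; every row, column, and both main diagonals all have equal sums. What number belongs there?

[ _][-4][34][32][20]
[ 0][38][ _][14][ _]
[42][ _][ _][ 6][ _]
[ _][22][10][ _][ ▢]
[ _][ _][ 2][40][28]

36

The 25 entries sum to 450, so each line sums to 450/5 = 90.
Row 1 must total 90; the given cells sum to 82, so (1,1) = 8.
Column 4: 32 + 14 + 6 + 40 + ? = 90, so (4,4) = -2.
Main diagonal: 8 + 38 + (-2) + 28 + ? = 90, so (3,3) = 18.
Using anti-diagonal: 20 + 14 + 18 + 22 + ? → (5,1) = 90 − 74 = 16.
Row 5: 16 + 2 + 40 + 28 + ? = 90, so (5,2) = 4.
From column 1, 90 − (8 + 0 + 42 + 16) gives (4,1) = 24.
Column 2 needs 90; the known cells sum to 60, so (3,2) = 30.
Column 3 needs 90; the known cells sum to 64, so (2,3) = 26.
Row 2: 0 + 38 + 26 + 14 + ? = 90, so (2,5) = 12.
Row 3: 42 + 30 + 18 + 6 + ? = 90, so (3,5) = -6.
Using row 4: 24 + 22 + 10 + (-2) + ? → (4,5) = 90 − 54 = 36.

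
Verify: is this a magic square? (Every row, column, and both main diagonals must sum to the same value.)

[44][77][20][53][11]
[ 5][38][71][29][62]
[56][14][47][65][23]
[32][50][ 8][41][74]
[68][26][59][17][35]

Row 1: 44 + 77 + 20 + 53 + 11 = 205.
Row 2: 5 + 38 + 71 + 29 + 62 = 205.
Row 3: 56 + 14 + 47 + 65 + 23 = 205.
Row 4: 32 + 50 + 8 + 41 + 74 = 205.
Row 5: 68 + 26 + 59 + 17 + 35 = 205.
Column 1: 44 + 5 + 56 + 32 + 68 = 205.
Column 2: 77 + 38 + 14 + 50 + 26 = 205.
Column 3: 20 + 71 + 47 + 8 + 59 = 205.
Column 4: 53 + 29 + 65 + 41 + 17 = 205.
Column 5: 11 + 62 + 23 + 74 + 35 = 205.
Main diagonal: 44 + 38 + 47 + 41 + 35 = 205.
Anti-diagonal: 11 + 29 + 47 + 50 + 68 = 205.
All lines sum to 205.

Yes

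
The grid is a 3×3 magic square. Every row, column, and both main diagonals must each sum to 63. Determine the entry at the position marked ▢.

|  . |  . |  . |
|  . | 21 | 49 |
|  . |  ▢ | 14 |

7

Row 2 needs 63; the known cells sum to 70, so (2,1) = -7.
From column 3, 63 − (49 + 14) gives (1,3) = 0.
Main diagonal needs 63; the known cells sum to 35, so (1,1) = 28.
Anti-diagonal must total 63; the given cells sum to 21, so (3,1) = 42.
Row 1 must total 63; the given cells sum to 28, so (1,2) = 35.
Row 3 must total 63; the given cells sum to 56, so (3,2) = 7.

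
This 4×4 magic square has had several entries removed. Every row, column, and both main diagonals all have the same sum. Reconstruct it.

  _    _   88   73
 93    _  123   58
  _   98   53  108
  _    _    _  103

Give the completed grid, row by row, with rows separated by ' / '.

118 63 88 73 / 93 68 123 58 / 83 98 53 108 / 48 113 78 103

Column 4 is already complete: 73 + 58 + 108 + 103 = 342, so that is the magic constant.
Row 2: 93 + 123 + 58 + ? = 342, so (2,2) = 68.
Row 3: 98 + 53 + 108 + ? = 342, so (3,1) = 83.
Column 3 must total 342; the given cells sum to 264, so (4,3) = 78.
From main diagonal, 342 − (68 + 53 + 103) gives (1,1) = 118.
Anti-diagonal: 73 + 123 + 98 + ? = 342, so (4,1) = 48.
The remaining cell in row 1 is (1,2) = 342 − 279 = 63.
Row 4 must total 342; the given cells sum to 229, so (4,2) = 113.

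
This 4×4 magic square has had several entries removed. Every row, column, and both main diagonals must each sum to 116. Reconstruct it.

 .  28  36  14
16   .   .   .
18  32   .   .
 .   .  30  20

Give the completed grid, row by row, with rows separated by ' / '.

38 28 36 14 / 16 34 26 40 / 18 32 24 42 / 44 22 30 20

The remaining cell in row 1 is (1,1) = 116 − 78 = 38.
Column 1 must total 116; the given cells sum to 72, so (4,1) = 44.
Anti-diagonal needs 116; the known cells sum to 90, so (2,3) = 26.
Row 4 needs 116; the known cells sum to 94, so (4,2) = 22.
Column 2: 28 + 32 + 22 + ? = 116, so (2,2) = 34.
Using column 3: 36 + 26 + 30 + ? → (3,3) = 116 − 92 = 24.
Row 2: 16 + 34 + 26 + ? = 116, so (2,4) = 40.
Using row 3: 18 + 32 + 24 + ? → (3,4) = 116 − 74 = 42.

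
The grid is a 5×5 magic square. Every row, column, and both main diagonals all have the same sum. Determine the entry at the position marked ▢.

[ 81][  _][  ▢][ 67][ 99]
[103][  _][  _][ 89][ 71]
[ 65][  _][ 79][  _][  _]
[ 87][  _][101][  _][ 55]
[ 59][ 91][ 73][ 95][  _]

Column 1 is complete and sums to 395; that is the magic constant.
Using row 5: 59 + 91 + 73 + 95 + ? → (5,5) = 395 − 318 = 77.
Column 5: 99 + 71 + 55 + 77 + ? = 395, so (3,5) = 93.
Using anti-diagonal: 99 + 89 + 79 + 59 + ? → (4,2) = 395 − 326 = 69.
From row 4, 395 − (87 + 69 + 101 + 55) gives (4,4) = 83.
From column 4, 395 − (67 + 89 + 83 + 95) gives (3,4) = 61.
The remaining cell in main diagonal is (2,2) = 395 − 320 = 75.
From row 2, 395 − (103 + 75 + 89 + 71) gives (2,3) = 57.
Row 3: 65 + 79 + 61 + 93 + ? = 395, so (3,2) = 97.
Column 2: 75 + 97 + 69 + 91 + ? = 395, so (1,2) = 63.
Using column 3: 57 + 79 + 101 + 73 + ? → (1,3) = 395 − 310 = 85.

85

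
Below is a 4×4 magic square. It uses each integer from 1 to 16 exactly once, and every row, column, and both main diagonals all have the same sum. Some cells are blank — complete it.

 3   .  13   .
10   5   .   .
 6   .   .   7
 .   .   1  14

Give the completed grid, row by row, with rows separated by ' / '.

3 16 13 2 / 10 5 8 11 / 6 9 12 7 / 15 4 1 14

The entries are 1 through 16, which sum to 136, so each line sums to 136/4 = 34.
Column 1: 3 + 10 + 6 + ? = 34, so (4,1) = 15.
Main diagonal must total 34; the given cells sum to 22, so (3,3) = 12.
From row 3, 34 − (6 + 12 + 7) gives (3,2) = 9.
Row 4 must total 34; the given cells sum to 30, so (4,2) = 4.
Column 2 must total 34; the given cells sum to 18, so (1,2) = 16.
Column 3 must total 34; the given cells sum to 26, so (2,3) = 8.
The remaining cell in anti-diagonal is (1,4) = 34 − 32 = 2.
From row 2, 34 − (10 + 5 + 8) gives (2,4) = 11.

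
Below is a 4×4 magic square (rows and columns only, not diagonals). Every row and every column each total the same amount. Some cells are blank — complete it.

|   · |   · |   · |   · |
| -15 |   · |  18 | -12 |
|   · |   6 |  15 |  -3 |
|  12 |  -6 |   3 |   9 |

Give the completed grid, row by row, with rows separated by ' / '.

21 -9 -18 24 / -15 27 18 -12 / 0 6 15 -3 / 12 -6 3 9

Row 4 is already complete: 12 + -6 + 3 + 9 = 18, so that is the magic constant.
The remaining cell in row 2 is (2,2) = 18 − (-9) = 27.
Row 3: 6 + 15 + (-3) + ? = 18, so (3,1) = 0.
Column 1 must total 18; the given cells sum to -3, so (1,1) = 21.
Column 2 needs 18; the known cells sum to 27, so (1,2) = -9.
The remaining cell in column 3 is (1,3) = 18 − 36 = -18.
Column 4 must total 18; the given cells sum to -6, so (1,4) = 24.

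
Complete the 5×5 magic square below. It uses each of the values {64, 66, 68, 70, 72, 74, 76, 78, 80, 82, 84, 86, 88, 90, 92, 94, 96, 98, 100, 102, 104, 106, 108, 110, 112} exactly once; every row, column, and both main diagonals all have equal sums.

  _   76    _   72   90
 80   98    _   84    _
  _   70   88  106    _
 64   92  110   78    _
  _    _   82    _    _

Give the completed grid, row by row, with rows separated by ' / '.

The 25 entries sum to 2200, so each line sums to 2200/5 = 440.
Row 4 must total 440; the given cells sum to 344, so (4,5) = 96.
Column 2: 76 + 98 + 70 + 92 + ? = 440, so (5,2) = 104.
Using column 4: 72 + 84 + 106 + 78 + ? → (5,4) = 440 − 340 = 100.
Anti-diagonal must total 440; the given cells sum to 354, so (5,1) = 86.
Using row 5: 86 + 104 + 82 + 100 + ? → (5,5) = 440 − 372 = 68.
Using main diagonal: 98 + 88 + 78 + 68 + ? → (1,1) = 440 − 332 = 108.
Row 1: 108 + 76 + 72 + 90 + ? = 440, so (1,3) = 94.
Column 1 must total 440; the given cells sum to 338, so (3,1) = 102.
Column 3 must total 440; the given cells sum to 374, so (2,3) = 66.
Using row 2: 80 + 98 + 66 + 84 + ? → (2,5) = 440 − 328 = 112.
From row 3, 440 − (102 + 70 + 88 + 106) gives (3,5) = 74.

108 76 94 72 90 / 80 98 66 84 112 / 102 70 88 106 74 / 64 92 110 78 96 / 86 104 82 100 68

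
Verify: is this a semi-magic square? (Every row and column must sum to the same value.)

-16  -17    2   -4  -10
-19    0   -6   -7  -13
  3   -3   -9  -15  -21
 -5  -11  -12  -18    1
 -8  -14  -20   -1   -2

Yes

Row 1: -16 + (-17) + 2 + (-4) + (-10) = -45.
Row 2: -19 + 0 + (-6) + (-7) + (-13) = -45.
Row 3: 3 + (-3) + (-9) + (-15) + (-21) = -45.
Row 4: -5 + (-11) + (-12) + (-18) + 1 = -45.
Row 5: -8 + (-14) + (-20) + (-1) + (-2) = -45.
Column 1: -16 + (-19) + 3 + (-5) + (-8) = -45.
Column 2: -17 + 0 + (-3) + (-11) + (-14) = -45.
Column 3: 2 + (-6) + (-9) + (-12) + (-20) = -45.
Column 4: -4 + (-7) + (-15) + (-18) + (-1) = -45.
Column 5: -10 + (-13) + (-21) + 1 + (-2) = -45.
All lines sum to -45.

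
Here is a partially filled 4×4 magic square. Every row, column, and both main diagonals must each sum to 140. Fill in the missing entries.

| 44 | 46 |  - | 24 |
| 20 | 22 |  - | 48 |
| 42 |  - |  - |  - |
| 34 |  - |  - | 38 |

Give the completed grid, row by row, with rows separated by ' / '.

44 46 26 24 / 20 22 50 48 / 42 32 36 30 / 34 40 28 38

Row 1: 44 + 46 + 24 + ? = 140, so (1,3) = 26.
The remaining cell in row 2 is (2,3) = 140 − 90 = 50.
From column 4, 140 − (24 + 48 + 38) gives (3,4) = 30.
Main diagonal: 44 + 22 + 38 + ? = 140, so (3,3) = 36.
Anti-diagonal: 24 + 50 + 34 + ? = 140, so (3,2) = 32.
Column 2: 46 + 22 + 32 + ? = 140, so (4,2) = 40.
Column 3 must total 140; the given cells sum to 112, so (4,3) = 28.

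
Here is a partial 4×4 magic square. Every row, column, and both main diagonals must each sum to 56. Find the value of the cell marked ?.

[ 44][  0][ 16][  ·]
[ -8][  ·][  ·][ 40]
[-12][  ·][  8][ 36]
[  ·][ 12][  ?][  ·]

From row 1, 56 − (44 + 0 + 16) gives (1,4) = -4.
Row 3 must total 56; the given cells sum to 32, so (3,2) = 24.
Column 1 must total 56; the given cells sum to 24, so (4,1) = 32.
Column 2 must total 56; the given cells sum to 36, so (2,2) = 20.
From column 4, 56 − (-4 + 40 + 36) gives (4,4) = -16.
Anti-diagonal: -4 + 24 + 32 + ? = 56, so (2,3) = 4.
The remaining cell in row 4 is (4,3) = 56 − 28 = 28.

28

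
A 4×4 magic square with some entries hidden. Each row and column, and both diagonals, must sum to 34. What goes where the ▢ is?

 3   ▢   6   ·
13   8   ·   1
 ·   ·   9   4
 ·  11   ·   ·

Row 2 needs 34; the known cells sum to 22, so (2,3) = 12.
Column 3: 6 + 12 + 9 + ? = 34, so (4,3) = 7.
Main diagonal: 3 + 8 + 9 + ? = 34, so (4,4) = 14.
Using row 4: 11 + 7 + 14 + ? → (4,1) = 34 − 32 = 2.
Column 1 needs 34; the known cells sum to 18, so (3,1) = 16.
The remaining cell in column 4 is (1,4) = 34 − 19 = 15.
Anti-diagonal needs 34; the known cells sum to 29, so (3,2) = 5.
Using row 1: 3 + 6 + 15 + ? → (1,2) = 34 − 24 = 10.

10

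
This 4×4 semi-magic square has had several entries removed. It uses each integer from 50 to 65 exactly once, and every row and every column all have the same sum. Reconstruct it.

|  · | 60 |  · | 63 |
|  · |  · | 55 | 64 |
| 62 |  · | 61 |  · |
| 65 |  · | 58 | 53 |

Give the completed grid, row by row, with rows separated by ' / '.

The entries are 50 through 65, which sum to 920, so each line sums to 920/4 = 230.
Row 4: 65 + 58 + 53 + ? = 230, so (4,2) = 54.
Using column 3: 55 + 61 + 58 + ? → (1,3) = 230 − 174 = 56.
From column 4, 230 − (63 + 64 + 53) gives (3,4) = 50.
The remaining cell in row 1 is (1,1) = 230 − 179 = 51.
Row 3: 62 + 61 + 50 + ? = 230, so (3,2) = 57.
Column 1 must total 230; the given cells sum to 178, so (2,1) = 52.
Column 2: 60 + 57 + 54 + ? = 230, so (2,2) = 59.

51 60 56 63 / 52 59 55 64 / 62 57 61 50 / 65 54 58 53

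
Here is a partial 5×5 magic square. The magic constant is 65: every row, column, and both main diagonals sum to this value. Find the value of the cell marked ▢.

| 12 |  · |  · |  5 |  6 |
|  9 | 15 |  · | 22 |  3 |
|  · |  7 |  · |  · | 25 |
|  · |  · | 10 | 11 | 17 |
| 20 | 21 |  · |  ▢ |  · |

8

From row 2, 65 − (9 + 15 + 22 + 3) gives (2,3) = 16.
The remaining cell in column 5 is (5,5) = 65 − 51 = 14.
The remaining cell in main diagonal is (3,3) = 65 − 52 = 13.
The remaining cell in anti-diagonal is (4,2) = 65 − 61 = 4.
Row 4: 4 + 10 + 11 + 17 + ? = 65, so (4,1) = 23.
From column 1, 65 − (12 + 9 + 23 + 20) gives (3,1) = 1.
Column 2 needs 65; the known cells sum to 47, so (1,2) = 18.
Row 1 needs 65; the known cells sum to 41, so (1,3) = 24.
Row 3 needs 65; the known cells sum to 46, so (3,4) = 19.
From column 3, 65 − (24 + 16 + 13 + 10) gives (5,3) = 2.
Using column 4: 5 + 22 + 19 + 11 + ? → (5,4) = 65 − 57 = 8.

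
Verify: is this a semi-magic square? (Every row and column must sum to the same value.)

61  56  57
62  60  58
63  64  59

No — column 1 sums to 186 but column 2 sums to 180.

Row 1: 61 + 56 + 57 = 174.
Row 2: 62 + 60 + 58 = 180.
Row 3: 63 + 64 + 59 = 186.
Column 1: 61 + 62 + 63 = 186.
Column 2: 56 + 60 + 64 = 180.
Column 3: 57 + 58 + 59 = 174.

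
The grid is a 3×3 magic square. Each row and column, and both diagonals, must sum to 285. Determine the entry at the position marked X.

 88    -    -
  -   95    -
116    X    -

Column 1 needs 285; the known cells sum to 204, so (2,1) = 81.
From main diagonal, 285 − (88 + 95) gives (3,3) = 102.
Anti-diagonal must total 285; the given cells sum to 211, so (1,3) = 74.
From row 1, 285 − (88 + 74) gives (1,2) = 123.
Row 2: 81 + 95 + ? = 285, so (2,3) = 109.
Row 3: 116 + 102 + ? = 285, so (3,2) = 67.

67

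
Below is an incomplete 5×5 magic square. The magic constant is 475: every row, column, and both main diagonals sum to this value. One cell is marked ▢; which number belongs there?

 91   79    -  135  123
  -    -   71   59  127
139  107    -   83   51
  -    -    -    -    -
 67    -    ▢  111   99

143

The remaining cell in row 1 is (1,3) = 475 − 428 = 47.
Row 3 must total 475; the given cells sum to 380, so (3,3) = 95.
The remaining cell in column 4 is (4,4) = 475 − 388 = 87.
Column 5 needs 475; the known cells sum to 400, so (4,5) = 75.
From main diagonal, 475 − (91 + 95 + 87 + 99) gives (2,2) = 103.
Anti-diagonal needs 475; the known cells sum to 344, so (4,2) = 131.
The remaining cell in row 2 is (2,1) = 475 − 360 = 115.
The remaining cell in column 1 is (4,1) = 475 − 412 = 63.
Column 2 must total 475; the given cells sum to 420, so (5,2) = 55.
Row 4: 63 + 131 + 87 + 75 + ? = 475, so (4,3) = 119.
The remaining cell in row 5 is (5,3) = 475 − 332 = 143.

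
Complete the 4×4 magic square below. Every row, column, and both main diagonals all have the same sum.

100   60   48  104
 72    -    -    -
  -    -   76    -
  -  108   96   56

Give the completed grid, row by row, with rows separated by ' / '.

Row 1 is already complete: 100 + 60 + 48 + 104 = 312, so that is the magic constant.
Row 4 needs 312; the known cells sum to 260, so (4,1) = 52.
Column 1: 100 + 72 + 52 + ? = 312, so (3,1) = 88.
Column 3: 48 + 76 + 96 + ? = 312, so (2,3) = 92.
From main diagonal, 312 − (100 + 76 + 56) gives (2,2) = 80.
Anti-diagonal needs 312; the known cells sum to 248, so (3,2) = 64.
Using row 2: 72 + 80 + 92 + ? → (2,4) = 312 − 244 = 68.
From row 3, 312 − (88 + 64 + 76) gives (3,4) = 84.

100 60 48 104 / 72 80 92 68 / 88 64 76 84 / 52 108 96 56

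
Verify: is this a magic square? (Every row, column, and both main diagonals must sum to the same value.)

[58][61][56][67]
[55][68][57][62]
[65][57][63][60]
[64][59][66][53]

No — column 2 sums to 245 but row 2 sums to 242.

Row 1: 58 + 61 + 56 + 67 = 242.
Row 2: 55 + 68 + 57 + 62 = 242.
Row 3: 65 + 57 + 63 + 60 = 245.
Row 4: 64 + 59 + 66 + 53 = 242.
Column 1: 58 + 55 + 65 + 64 = 242.
Column 2: 61 + 68 + 57 + 59 = 245.
Column 3: 56 + 57 + 63 + 66 = 242.
Column 4: 67 + 62 + 60 + 53 = 242.
Main diagonal: 58 + 68 + 63 + 53 = 242.
Anti-diagonal: 67 + 57 + 57 + 64 = 245.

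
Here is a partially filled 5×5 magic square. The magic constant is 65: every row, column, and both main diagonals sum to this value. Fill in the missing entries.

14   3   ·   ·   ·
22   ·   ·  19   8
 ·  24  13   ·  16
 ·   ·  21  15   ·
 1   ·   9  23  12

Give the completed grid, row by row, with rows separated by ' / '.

14 3 17 6 25 / 22 11 5 19 8 / 10 24 13 2 16 / 18 7 21 15 4 / 1 20 9 23 12

From row 5, 65 − (1 + 9 + 23 + 12) gives (5,2) = 20.
Main diagonal: 14 + 13 + 15 + 12 + ? = 65, so (2,2) = 11.
Row 2: 22 + 11 + 19 + 8 + ? = 65, so (2,3) = 5.
Column 2 must total 65; the given cells sum to 58, so (4,2) = 7.
Column 3: 5 + 13 + 21 + 9 + ? = 65, so (1,3) = 17.
From anti-diagonal, 65 − (19 + 13 + 7 + 1) gives (1,5) = 25.
Using row 1: 14 + 3 + 17 + 25 + ? → (1,4) = 65 − 59 = 6.
Column 4 needs 65; the known cells sum to 63, so (3,4) = 2.
Using column 5: 25 + 8 + 16 + 12 + ? → (4,5) = 65 − 61 = 4.
The remaining cell in row 3 is (3,1) = 65 − 55 = 10.
Using row 4: 7 + 21 + 15 + 4 + ? → (4,1) = 65 − 47 = 18.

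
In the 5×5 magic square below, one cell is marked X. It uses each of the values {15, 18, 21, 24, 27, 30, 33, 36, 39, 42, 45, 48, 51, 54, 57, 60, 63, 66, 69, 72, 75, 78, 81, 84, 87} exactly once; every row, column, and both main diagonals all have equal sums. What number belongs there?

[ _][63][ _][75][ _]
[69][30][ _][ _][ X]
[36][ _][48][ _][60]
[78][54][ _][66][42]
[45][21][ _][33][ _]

The 25 entries sum to 1275, so each line sums to 1275/5 = 255.
From row 4, 255 − (78 + 54 + 66 + 42) gives (4,3) = 15.
The remaining cell in column 1 is (1,1) = 255 − 228 = 27.
Column 2: 63 + 30 + 54 + 21 + ? = 255, so (3,2) = 87.
Main diagonal needs 255; the known cells sum to 171, so (5,5) = 84.
Row 3: 36 + 87 + 48 + 60 + ? = 255, so (3,4) = 24.
From row 5, 255 − (45 + 21 + 33 + 84) gives (5,3) = 72.
Column 4 needs 255; the known cells sum to 198, so (2,4) = 57.
Anti-diagonal: 57 + 48 + 54 + 45 + ? = 255, so (1,5) = 51.
Row 1: 27 + 63 + 75 + 51 + ? = 255, so (1,3) = 39.
Column 3 needs 255; the known cells sum to 174, so (2,3) = 81.
Column 5 must total 255; the given cells sum to 237, so (2,5) = 18.

18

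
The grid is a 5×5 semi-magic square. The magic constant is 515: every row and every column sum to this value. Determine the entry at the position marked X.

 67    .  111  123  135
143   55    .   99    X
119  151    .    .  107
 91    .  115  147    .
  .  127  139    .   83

131

Using row 1: 67 + 111 + 123 + 135 + ? → (1,2) = 515 − 436 = 79.
Column 1 needs 515; the known cells sum to 420, so (5,1) = 95.
Column 2 must total 515; the given cells sum to 412, so (4,2) = 103.
Using row 4: 91 + 103 + 115 + 147 + ? → (4,5) = 515 − 456 = 59.
Row 5 must total 515; the given cells sum to 444, so (5,4) = 71.
Column 4: 123 + 99 + 147 + 71 + ? = 515, so (3,4) = 75.
Column 5 must total 515; the given cells sum to 384, so (2,5) = 131.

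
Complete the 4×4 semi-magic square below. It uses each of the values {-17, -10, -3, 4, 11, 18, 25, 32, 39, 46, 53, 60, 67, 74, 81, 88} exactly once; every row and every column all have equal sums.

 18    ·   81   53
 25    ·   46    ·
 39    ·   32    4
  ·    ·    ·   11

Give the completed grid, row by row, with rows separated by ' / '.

18 -10 81 53 / 25 -3 46 74 / 39 67 32 4 / 60 88 -17 11

The 16 entries sum to 568, so each line sums to 568/4 = 142.
The remaining cell in row 1 is (1,2) = 142 − 152 = -10.
Row 3 must total 142; the given cells sum to 75, so (3,2) = 67.
From column 1, 142 − (18 + 25 + 39) gives (4,1) = 60.
Column 3 must total 142; the given cells sum to 159, so (4,3) = -17.
Column 4 needs 142; the known cells sum to 68, so (2,4) = 74.
Using row 2: 25 + 46 + 74 + ? → (2,2) = 142 − 145 = -3.
From row 4, 142 − (60 + (-17) + 11) gives (4,2) = 88.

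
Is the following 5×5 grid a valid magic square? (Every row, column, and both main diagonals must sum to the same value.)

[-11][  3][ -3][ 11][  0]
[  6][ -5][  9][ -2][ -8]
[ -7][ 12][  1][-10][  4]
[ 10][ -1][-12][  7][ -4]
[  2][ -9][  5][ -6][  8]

Yes

Row 1: -11 + 3 + (-3) + 11 + 0 = 0.
Row 2: 6 + (-5) + 9 + (-2) + (-8) = 0.
Row 3: -7 + 12 + 1 + (-10) + 4 = 0.
Row 4: 10 + (-1) + (-12) + 7 + (-4) = 0.
Row 5: 2 + (-9) + 5 + (-6) + 8 = 0.
Column 1: -11 + 6 + (-7) + 10 + 2 = 0.
Column 2: 3 + (-5) + 12 + (-1) + (-9) = 0.
Column 3: -3 + 9 + 1 + (-12) + 5 = 0.
Column 4: 11 + (-2) + (-10) + 7 + (-6) = 0.
Column 5: 0 + (-8) + 4 + (-4) + 8 = 0.
Main diagonal: -11 + (-5) + 1 + 7 + 8 = 0.
Anti-diagonal: 0 + (-2) + 1 + (-1) + 2 = 0.
All lines sum to 0.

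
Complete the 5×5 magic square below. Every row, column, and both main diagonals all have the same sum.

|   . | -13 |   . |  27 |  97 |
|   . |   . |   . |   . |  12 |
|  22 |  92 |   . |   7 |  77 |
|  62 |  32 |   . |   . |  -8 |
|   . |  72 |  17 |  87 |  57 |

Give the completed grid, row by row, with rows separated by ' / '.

42 -13 82 27 97 / 107 52 -3 67 12 / 22 92 37 7 77 / 62 32 102 47 -8 / 2 72 17 87 57

Column 5 is already complete: 97 + 12 + 77 + -8 + 57 = 235, so that is the magic constant.
Using row 3: 22 + 92 + 7 + 77 + ? → (3,3) = 235 − 198 = 37.
From row 5, 235 − (72 + 17 + 87 + 57) gives (5,1) = 2.
Column 2 needs 235; the known cells sum to 183, so (2,2) = 52.
The remaining cell in anti-diagonal is (2,4) = 235 − 168 = 67.
From column 4, 235 − (27 + 67 + 7 + 87) gives (4,4) = 47.
Main diagonal: 52 + 37 + 47 + 57 + ? = 235, so (1,1) = 42.
Row 1 must total 235; the given cells sum to 153, so (1,3) = 82.
Using row 4: 62 + 32 + 47 + (-8) + ? → (4,3) = 235 − 133 = 102.
Using column 1: 42 + 22 + 62 + 2 + ? → (2,1) = 235 − 128 = 107.
The remaining cell in column 3 is (2,3) = 235 − 238 = -3.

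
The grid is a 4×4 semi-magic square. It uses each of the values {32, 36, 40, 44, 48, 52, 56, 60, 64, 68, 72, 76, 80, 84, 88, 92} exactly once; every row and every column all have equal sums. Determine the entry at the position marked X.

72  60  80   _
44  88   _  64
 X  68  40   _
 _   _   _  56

The 16 entries sum to 992, so each line sums to 992/4 = 248.
The remaining cell in row 1 is (1,4) = 248 − 212 = 36.
Row 2: 44 + 88 + 64 + ? = 248, so (2,3) = 52.
From column 2, 248 − (60 + 88 + 68) gives (4,2) = 32.
Column 3 must total 248; the given cells sum to 172, so (4,3) = 76.
Column 4 needs 248; the known cells sum to 156, so (3,4) = 92.
The remaining cell in row 3 is (3,1) = 248 − 200 = 48.

48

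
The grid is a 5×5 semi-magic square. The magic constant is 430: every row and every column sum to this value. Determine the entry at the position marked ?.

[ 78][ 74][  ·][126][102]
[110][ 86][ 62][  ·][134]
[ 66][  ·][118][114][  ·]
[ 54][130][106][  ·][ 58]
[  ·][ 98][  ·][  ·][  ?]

46

Row 1: 78 + 74 + 126 + 102 + ? = 430, so (1,3) = 50.
Row 2: 110 + 86 + 62 + 134 + ? = 430, so (2,4) = 38.
Using row 4: 54 + 130 + 106 + 58 + ? → (4,4) = 430 − 348 = 82.
Column 1: 78 + 110 + 66 + 54 + ? = 430, so (5,1) = 122.
Column 2 must total 430; the given cells sum to 388, so (3,2) = 42.
Column 3: 50 + 62 + 118 + 106 + ? = 430, so (5,3) = 94.
Column 4: 126 + 38 + 114 + 82 + ? = 430, so (5,4) = 70.
Row 3: 66 + 42 + 118 + 114 + ? = 430, so (3,5) = 90.
Using row 5: 122 + 98 + 94 + 70 + ? → (5,5) = 430 − 384 = 46.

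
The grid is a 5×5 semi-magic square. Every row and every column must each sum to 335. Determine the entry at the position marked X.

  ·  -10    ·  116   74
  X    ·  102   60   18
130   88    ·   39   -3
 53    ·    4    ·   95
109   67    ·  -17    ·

Row 3 must total 335; the given cells sum to 254, so (3,3) = 81.
Column 4: 116 + 60 + 39 + (-17) + ? = 335, so (4,4) = 137.
The remaining cell in column 5 is (5,5) = 335 − 184 = 151.
Row 4 must total 335; the given cells sum to 289, so (4,2) = 46.
From row 5, 335 − (109 + 67 + (-17) + 151) gives (5,3) = 25.
Using column 2: -10 + 88 + 46 + 67 + ? → (2,2) = 335 − 191 = 144.
The remaining cell in column 3 is (1,3) = 335 − 212 = 123.
Row 1 must total 335; the given cells sum to 303, so (1,1) = 32.
Row 2 needs 335; the known cells sum to 324, so (2,1) = 11.

11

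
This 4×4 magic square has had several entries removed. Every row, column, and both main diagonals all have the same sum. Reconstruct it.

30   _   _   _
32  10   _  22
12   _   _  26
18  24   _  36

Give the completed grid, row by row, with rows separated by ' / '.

30 20 34 8 / 32 10 28 22 / 12 38 16 26 / 18 24 14 36

Column 1 is already complete: 30 + 32 + 12 + 18 = 92, so that is the magic constant.
From row 2, 92 − (32 + 10 + 22) gives (2,3) = 28.
Row 4: 18 + 24 + 36 + ? = 92, so (4,3) = 14.
Column 4: 22 + 26 + 36 + ? = 92, so (1,4) = 8.
Using main diagonal: 30 + 10 + 36 + ? → (3,3) = 92 − 76 = 16.
Anti-diagonal needs 92; the known cells sum to 54, so (3,2) = 38.
Using column 2: 10 + 38 + 24 + ? → (1,2) = 92 − 72 = 20.
Column 3: 28 + 16 + 14 + ? = 92, so (1,3) = 34.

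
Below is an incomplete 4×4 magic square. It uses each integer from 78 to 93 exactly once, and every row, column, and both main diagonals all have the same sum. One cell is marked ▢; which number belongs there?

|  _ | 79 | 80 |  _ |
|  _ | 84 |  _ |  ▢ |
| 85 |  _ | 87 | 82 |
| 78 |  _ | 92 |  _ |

86

The entries are 78 through 93, which sum to 1368, so each line sums to 1368/4 = 342.
The remaining cell in row 3 is (3,2) = 342 − 254 = 88.
Column 2 needs 342; the known cells sum to 251, so (4,2) = 91.
Using column 3: 80 + 87 + 92 + ? → (2,3) = 342 − 259 = 83.
Anti-diagonal: 83 + 88 + 78 + ? = 342, so (1,4) = 93.
Row 1: 79 + 80 + 93 + ? = 342, so (1,1) = 90.
The remaining cell in row 4 is (4,4) = 342 − 261 = 81.
Column 1: 90 + 85 + 78 + ? = 342, so (2,1) = 89.
The remaining cell in column 4 is (2,4) = 342 − 256 = 86.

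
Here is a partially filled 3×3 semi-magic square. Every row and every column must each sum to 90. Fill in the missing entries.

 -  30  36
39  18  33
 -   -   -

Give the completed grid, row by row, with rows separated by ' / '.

24 30 36 / 39 18 33 / 27 42 21

The remaining cell in row 1 is (1,1) = 90 − 66 = 24.
Column 1 must total 90; the given cells sum to 63, so (3,1) = 27.
The remaining cell in column 2 is (3,2) = 90 − 48 = 42.
Column 3: 36 + 33 + ? = 90, so (3,3) = 21.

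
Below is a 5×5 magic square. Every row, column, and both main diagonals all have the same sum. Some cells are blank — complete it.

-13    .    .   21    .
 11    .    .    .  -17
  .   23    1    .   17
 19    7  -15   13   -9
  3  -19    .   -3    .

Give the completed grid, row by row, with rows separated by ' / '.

Row 4 is already complete: 19 + 7 + -15 + 13 + -9 = 15, so that is the magic constant.
Column 1 needs 15; the known cells sum to 20, so (3,1) = -5.
Row 3: -5 + 23 + 1 + 17 + ? = 15, so (3,4) = -21.
Column 4: 21 + (-21) + 13 + (-3) + ? = 15, so (2,4) = 5.
Using anti-diagonal: 5 + 1 + 7 + 3 + ? → (1,5) = 15 − 16 = -1.
Using column 5: -1 + (-17) + 17 + (-9) + ? → (5,5) = 15 − (-10) = 25.
Using main diagonal: -13 + 1 + 13 + 25 + ? → (2,2) = 15 − 26 = -11.
Using row 2: 11 + (-11) + 5 + (-17) + ? → (2,3) = 15 − (-12) = 27.
Row 5 must total 15; the given cells sum to 6, so (5,3) = 9.
Column 2 must total 15; the given cells sum to 0, so (1,2) = 15.
Using column 3: 27 + 1 + (-15) + 9 + ? → (1,3) = 15 − 22 = -7.

-13 15 -7 21 -1 / 11 -11 27 5 -17 / -5 23 1 -21 17 / 19 7 -15 13 -9 / 3 -19 9 -3 25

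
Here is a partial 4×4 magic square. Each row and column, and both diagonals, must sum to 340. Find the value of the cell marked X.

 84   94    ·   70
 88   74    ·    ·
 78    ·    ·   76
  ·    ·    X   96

82

Row 1 must total 340; the given cells sum to 248, so (1,3) = 92.
Column 1 must total 340; the given cells sum to 250, so (4,1) = 90.
Column 4 must total 340; the given cells sum to 242, so (2,4) = 98.
From main diagonal, 340 − (84 + 74 + 96) gives (3,3) = 86.
Using row 2: 88 + 74 + 98 + ? → (2,3) = 340 − 260 = 80.
Using row 3: 78 + 86 + 76 + ? → (3,2) = 340 − 240 = 100.
From column 2, 340 − (94 + 74 + 100) gives (4,2) = 72.
Using column 3: 92 + 80 + 86 + ? → (4,3) = 340 − 258 = 82.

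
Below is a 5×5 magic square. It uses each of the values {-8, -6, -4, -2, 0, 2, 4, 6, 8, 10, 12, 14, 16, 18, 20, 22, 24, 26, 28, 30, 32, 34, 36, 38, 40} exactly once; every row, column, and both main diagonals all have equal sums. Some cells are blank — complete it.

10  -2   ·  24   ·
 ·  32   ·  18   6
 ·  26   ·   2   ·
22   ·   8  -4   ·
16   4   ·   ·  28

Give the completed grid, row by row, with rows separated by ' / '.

The 25 entries sum to 400, so each line sums to 400/5 = 80.
The remaining cell in column 2 is (4,2) = 80 − 60 = 20.
Column 4 needs 80; the known cells sum to 40, so (5,4) = 40.
Main diagonal: 10 + 32 + (-4) + 28 + ? = 80, so (3,3) = 14.
From anti-diagonal, 80 − (18 + 14 + 20 + 16) gives (1,5) = 12.
Row 1 must total 80; the given cells sum to 44, so (1,3) = 36.
The remaining cell in row 4 is (4,5) = 80 − 46 = 34.
Row 5 must total 80; the given cells sum to 88, so (5,3) = -8.
Column 3: 36 + 14 + 8 + (-8) + ? = 80, so (2,3) = 30.
From column 5, 80 − (12 + 6 + 34 + 28) gives (3,5) = 0.
Using row 2: 32 + 30 + 18 + 6 + ? → (2,1) = 80 − 86 = -6.
Row 3 needs 80; the known cells sum to 42, so (3,1) = 38.

10 -2 36 24 12 / -6 32 30 18 6 / 38 26 14 2 0 / 22 20 8 -4 34 / 16 4 -8 40 28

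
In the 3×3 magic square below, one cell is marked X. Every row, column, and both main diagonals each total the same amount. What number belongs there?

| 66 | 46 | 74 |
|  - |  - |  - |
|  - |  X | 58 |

Row 1 is complete and sums to 186; that is the magic constant.
Column 3 needs 186; the known cells sum to 132, so (2,3) = 54.
Main diagonal needs 186; the known cells sum to 124, so (2,2) = 62.
Using anti-diagonal: 74 + 62 + ? → (3,1) = 186 − 136 = 50.
Row 2: 62 + 54 + ? = 186, so (2,1) = 70.
The remaining cell in row 3 is (3,2) = 186 − 108 = 78.

78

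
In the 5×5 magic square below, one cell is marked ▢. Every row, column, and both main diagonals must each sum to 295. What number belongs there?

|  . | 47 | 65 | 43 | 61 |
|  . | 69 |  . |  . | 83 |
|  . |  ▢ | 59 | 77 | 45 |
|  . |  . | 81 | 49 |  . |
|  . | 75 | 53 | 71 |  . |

Row 1 must total 295; the given cells sum to 216, so (1,1) = 79.
Column 3 needs 295; the known cells sum to 258, so (2,3) = 37.
Column 4 needs 295; the known cells sum to 240, so (2,4) = 55.
Main diagonal needs 295; the known cells sum to 256, so (5,5) = 39.
The remaining cell in row 2 is (2,1) = 295 − 244 = 51.
Using row 5: 75 + 53 + 71 + 39 + ? → (5,1) = 295 − 238 = 57.
Column 5 must total 295; the given cells sum to 228, so (4,5) = 67.
Anti-diagonal: 61 + 55 + 59 + 57 + ? = 295, so (4,2) = 63.
The remaining cell in row 4 is (4,1) = 295 − 260 = 35.
Column 1: 79 + 51 + 35 + 57 + ? = 295, so (3,1) = 73.
Using column 2: 47 + 69 + 63 + 75 + ? → (3,2) = 295 − 254 = 41.

41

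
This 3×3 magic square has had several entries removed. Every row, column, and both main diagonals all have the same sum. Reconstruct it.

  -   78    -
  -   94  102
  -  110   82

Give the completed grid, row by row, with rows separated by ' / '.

Column 2 is already complete: 78 + 94 + 110 = 282, so that is the magic constant.
Row 2 needs 282; the known cells sum to 196, so (2,1) = 86.
Using row 3: 110 + 82 + ? → (3,1) = 282 − 192 = 90.
Column 1 needs 282; the known cells sum to 176, so (1,1) = 106.
From column 3, 282 − (102 + 82) gives (1,3) = 98.

106 78 98 / 86 94 102 / 90 110 82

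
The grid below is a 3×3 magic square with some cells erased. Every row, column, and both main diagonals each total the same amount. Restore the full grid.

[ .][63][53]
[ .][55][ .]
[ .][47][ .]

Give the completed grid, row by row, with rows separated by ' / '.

Column 2 is already complete: 63 + 55 + 47 = 165, so that is the magic constant.
The remaining cell in row 1 is (1,1) = 165 − 116 = 49.
Main diagonal must total 165; the given cells sum to 104, so (3,3) = 61.
Anti-diagonal must total 165; the given cells sum to 108, so (3,1) = 57.
Column 1: 49 + 57 + ? = 165, so (2,1) = 59.
The remaining cell in column 3 is (2,3) = 165 − 114 = 51.

49 63 53 / 59 55 51 / 57 47 61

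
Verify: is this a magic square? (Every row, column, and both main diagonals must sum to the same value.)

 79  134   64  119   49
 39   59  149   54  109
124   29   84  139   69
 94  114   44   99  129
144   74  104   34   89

Row 1: 79 + 134 + 64 + 119 + 49 = 445.
Row 2: 39 + 59 + 149 + 54 + 109 = 410.
Row 3: 124 + 29 + 84 + 139 + 69 = 445.
Row 4: 94 + 114 + 44 + 99 + 129 = 480.
Row 5: 144 + 74 + 104 + 34 + 89 = 445.
Column 1: 79 + 39 + 124 + 94 + 144 = 480.
Column 2: 134 + 59 + 29 + 114 + 74 = 410.
Column 3: 64 + 149 + 84 + 44 + 104 = 445.
Column 4: 119 + 54 + 139 + 99 + 34 = 445.
Column 5: 49 + 109 + 69 + 129 + 89 = 445.
Main diagonal: 79 + 59 + 84 + 99 + 89 = 410.
Anti-diagonal: 49 + 54 + 84 + 114 + 144 = 445.

No — row 4 sums to 480 but row 5 sums to 445.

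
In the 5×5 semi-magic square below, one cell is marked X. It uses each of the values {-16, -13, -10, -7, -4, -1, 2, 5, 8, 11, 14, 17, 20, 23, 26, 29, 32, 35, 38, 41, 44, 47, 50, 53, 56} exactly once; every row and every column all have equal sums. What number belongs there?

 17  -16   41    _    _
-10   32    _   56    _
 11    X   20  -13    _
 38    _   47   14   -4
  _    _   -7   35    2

53

The 25 entries sum to 500, so each line sums to 500/5 = 100.
Row 4: 38 + 47 + 14 + (-4) + ? = 100, so (4,2) = 5.
Column 1: 17 + (-10) + 11 + 38 + ? = 100, so (5,1) = 44.
From column 3, 100 − (41 + 20 + 47 + (-7)) gives (2,3) = -1.
Column 4: 56 + (-13) + 14 + 35 + ? = 100, so (1,4) = 8.
From row 1, 100 − (17 + (-16) + 41 + 8) gives (1,5) = 50.
Row 2 must total 100; the given cells sum to 77, so (2,5) = 23.
From row 5, 100 − (44 + (-7) + 35 + 2) gives (5,2) = 26.
From column 2, 100 − (-16 + 32 + 5 + 26) gives (3,2) = 53.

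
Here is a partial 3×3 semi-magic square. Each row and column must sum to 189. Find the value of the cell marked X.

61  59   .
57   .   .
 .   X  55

63

From row 1, 189 − (61 + 59) gives (1,3) = 69.
Using column 1: 61 + 57 + ? → (3,1) = 189 − 118 = 71.
Column 3 needs 189; the known cells sum to 124, so (2,3) = 65.
Using row 2: 57 + 65 + ? → (2,2) = 189 − 122 = 67.
Row 3: 71 + 55 + ? = 189, so (3,2) = 63.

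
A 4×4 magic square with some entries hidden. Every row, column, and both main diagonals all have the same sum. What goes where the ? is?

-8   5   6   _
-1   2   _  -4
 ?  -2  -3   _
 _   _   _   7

3

Main diagonal is complete and sums to -2; that is the magic constant.
Row 1 needs -2; the known cells sum to 3, so (1,4) = -5.
Row 2: -1 + 2 + (-4) + ? = -2, so (2,3) = 1.
Column 2 needs -2; the known cells sum to 5, so (4,2) = -7.
The remaining cell in column 3 is (4,3) = -2 − 4 = -6.
The remaining cell in column 4 is (3,4) = -2 − (-2) = 0.
Anti-diagonal: -5 + 1 + (-2) + ? = -2, so (4,1) = 4.
Using row 3: -2 + (-3) + 0 + ? → (3,1) = -2 − (-5) = 3.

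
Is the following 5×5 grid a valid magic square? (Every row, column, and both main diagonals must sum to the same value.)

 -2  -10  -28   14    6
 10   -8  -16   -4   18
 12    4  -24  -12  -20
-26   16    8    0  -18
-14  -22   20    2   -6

Row 1: -2 + (-10) + (-28) + 14 + 6 = -20.
Row 2: 10 + (-8) + (-16) + (-4) + 18 = 0.
Row 3: 12 + 4 + (-24) + (-12) + (-20) = -40.
Row 4: -26 + 16 + 8 + 0 + (-18) = -20.
Row 5: -14 + (-22) + 20 + 2 + (-6) = -20.
Column 1: -2 + 10 + 12 + (-26) + (-14) = -20.
Column 2: -10 + (-8) + 4 + 16 + (-22) = -20.
Column 3: -28 + (-16) + (-24) + 8 + 20 = -40.
Column 4: 14 + (-4) + (-12) + 0 + 2 = 0.
Column 5: 6 + 18 + (-20) + (-18) + (-6) = -20.
Main diagonal: -2 + (-8) + (-24) + 0 + (-6) = -40.
Anti-diagonal: 6 + (-4) + (-24) + 16 + (-14) = -20.

No — column 1 sums to -20 but row 3 sums to -40.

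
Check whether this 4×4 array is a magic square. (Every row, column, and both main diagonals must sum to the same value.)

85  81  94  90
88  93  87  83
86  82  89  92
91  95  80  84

Row 1: 85 + 81 + 94 + 90 = 350.
Row 2: 88 + 93 + 87 + 83 = 351.
Row 3: 86 + 82 + 89 + 92 = 349.
Row 4: 91 + 95 + 80 + 84 = 350.
Column 1: 85 + 88 + 86 + 91 = 350.
Column 2: 81 + 93 + 82 + 95 = 351.
Column 3: 94 + 87 + 89 + 80 = 350.
Column 4: 90 + 83 + 92 + 84 = 349.
Main diagonal: 85 + 93 + 89 + 84 = 351.
Anti-diagonal: 90 + 87 + 82 + 91 = 350.

No — main diagonal sums to 351 but row 4 sums to 350.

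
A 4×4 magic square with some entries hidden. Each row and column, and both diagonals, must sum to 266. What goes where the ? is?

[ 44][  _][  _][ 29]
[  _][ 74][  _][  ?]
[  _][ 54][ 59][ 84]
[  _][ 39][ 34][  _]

64

Row 3 must total 266; the given cells sum to 197, so (3,1) = 69.
From column 2, 266 − (74 + 54 + 39) gives (1,2) = 99.
Main diagonal must total 266; the given cells sum to 177, so (4,4) = 89.
From row 1, 266 − (44 + 99 + 29) gives (1,3) = 94.
Row 4 must total 266; the given cells sum to 162, so (4,1) = 104.
Column 1 must total 266; the given cells sum to 217, so (2,1) = 49.
From column 3, 266 − (94 + 59 + 34) gives (2,3) = 79.
The remaining cell in column 4 is (2,4) = 266 − 202 = 64.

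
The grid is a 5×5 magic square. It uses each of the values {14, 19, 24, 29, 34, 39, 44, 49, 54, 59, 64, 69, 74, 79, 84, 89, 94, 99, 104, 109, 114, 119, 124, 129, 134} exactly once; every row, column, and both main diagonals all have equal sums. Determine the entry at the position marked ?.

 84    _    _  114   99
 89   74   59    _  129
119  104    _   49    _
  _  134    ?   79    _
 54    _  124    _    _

94

The 25 entries sum to 1850, so each line sums to 1850/5 = 370.
Row 2 needs 370; the known cells sum to 351, so (2,4) = 19.
The remaining cell in column 1 is (4,1) = 370 − 346 = 24.
The remaining cell in column 4 is (5,4) = 370 − 261 = 109.
The remaining cell in anti-diagonal is (3,3) = 370 − 306 = 64.
From row 3, 370 − (119 + 104 + 64 + 49) gives (3,5) = 34.
Main diagonal needs 370; the known cells sum to 301, so (5,5) = 69.
Using row 5: 54 + 124 + 109 + 69 + ? → (5,2) = 370 − 356 = 14.
Column 2 must total 370; the given cells sum to 326, so (1,2) = 44.
From column 5, 370 − (99 + 129 + 34 + 69) gives (4,5) = 39.
Row 1 needs 370; the known cells sum to 341, so (1,3) = 29.
From row 4, 370 − (24 + 134 + 79 + 39) gives (4,3) = 94.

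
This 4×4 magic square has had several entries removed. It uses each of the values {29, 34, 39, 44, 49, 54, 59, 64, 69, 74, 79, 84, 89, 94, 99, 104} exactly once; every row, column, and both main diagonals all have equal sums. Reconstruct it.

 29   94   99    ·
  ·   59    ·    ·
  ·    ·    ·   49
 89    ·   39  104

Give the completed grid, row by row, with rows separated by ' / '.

The 16 entries sum to 1064, so each line sums to 1064/4 = 266.
Using row 1: 29 + 94 + 99 + ? → (1,4) = 266 − 222 = 44.
Using row 4: 89 + 39 + 104 + ? → (4,2) = 266 − 232 = 34.
The remaining cell in column 2 is (3,2) = 266 − 187 = 79.
From column 4, 266 − (44 + 49 + 104) gives (2,4) = 69.
Main diagonal must total 266; the given cells sum to 192, so (3,3) = 74.
The remaining cell in anti-diagonal is (2,3) = 266 − 212 = 54.
Row 2: 59 + 54 + 69 + ? = 266, so (2,1) = 84.
The remaining cell in row 3 is (3,1) = 266 − 202 = 64.

29 94 99 44 / 84 59 54 69 / 64 79 74 49 / 89 34 39 104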